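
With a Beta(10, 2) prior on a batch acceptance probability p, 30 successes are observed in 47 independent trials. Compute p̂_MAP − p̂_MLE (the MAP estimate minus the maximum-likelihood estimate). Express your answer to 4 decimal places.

MAP − MLE = 0.0459

Posterior is Beta(40, 19); MAP = (40−1)/(59−2) = 39/57 ≈ 0.68421.
MLE ignores the prior: p̂_MLE = k/n = 30/47 ≈ 0.63830.
Difference = 39/57 − 30/47 = 41/893 ≈ 0.0459.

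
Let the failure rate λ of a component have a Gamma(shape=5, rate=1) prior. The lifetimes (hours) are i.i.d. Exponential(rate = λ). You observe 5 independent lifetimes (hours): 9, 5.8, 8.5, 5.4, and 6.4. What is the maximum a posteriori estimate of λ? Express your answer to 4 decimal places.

λ̂_MAP = 0.2493

The Exponential(rate=λ) likelihood is ∝ λ^n e^(−λΣtᵢ). Here n = 5 and Σtᵢ = 9 + 5.8 + 8.5 + 5.4 + 6.4 = 35.1.
Posterior ∝ λ^4e^(−1λ) · λ^5e^(−35.1λ) = λ^9e^(−36.1λ), i.e. Gamma(10, 36.1).
Mode = (a−1)/b = 9/36.1 ≈ 0.2493.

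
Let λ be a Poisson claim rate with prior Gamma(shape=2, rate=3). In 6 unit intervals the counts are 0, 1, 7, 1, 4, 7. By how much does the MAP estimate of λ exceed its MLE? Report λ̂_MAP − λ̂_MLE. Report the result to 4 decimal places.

Σxᵢ = 20. Posterior is Gamma(22, 9); MAP = (22−1)/9 = 21/9 ≈ 2.33333.
MLE = x̄ = 20/6 ≈ 3.33333.
Difference = 21/9 − 20/6 = -1 ≈ -1.0000.

MAP − MLE = -1.0000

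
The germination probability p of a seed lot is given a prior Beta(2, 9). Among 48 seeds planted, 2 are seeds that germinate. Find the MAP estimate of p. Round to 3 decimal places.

p̂_MAP = 0.053

Prior: Beta(2, 9).
Data: 2 successes in 48 trials. The binomial likelihood contributes p^2(1−p)^46, so the posterior is Beta(2+2, 9+46) = Beta(4, 55).
For Beta(a, b) with a, b > 1 the mode is (a−1)/(a+b−2) = 3/57 ≈ 0.053.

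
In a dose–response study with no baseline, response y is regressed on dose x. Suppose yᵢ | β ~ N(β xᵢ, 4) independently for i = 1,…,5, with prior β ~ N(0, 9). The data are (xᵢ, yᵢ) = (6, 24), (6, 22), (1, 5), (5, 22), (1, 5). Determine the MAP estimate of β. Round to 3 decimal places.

β̂_MAP = 3.982

log p(β | y) = −Σ(yᵢ − βxᵢ)²/(2·4) − β²/(2·9) + const.
Setting the derivative to zero: Σxᵢ(yᵢ − βxᵢ)/4 − β/9 = 0, so β = Σxᵢyᵢ / (Σxᵢ² + σ²/τ²).
Σxᵢyᵢ = 6·24 + 6·22 + 1·5 + 5·22 + 1·5 = 396; Σxᵢ² = 99; σ²/τ² = 4/9.
β̂_MAP = 396 / (99 + 4/9) = 396/(895/9) = 3564/895 ≈ 3.982.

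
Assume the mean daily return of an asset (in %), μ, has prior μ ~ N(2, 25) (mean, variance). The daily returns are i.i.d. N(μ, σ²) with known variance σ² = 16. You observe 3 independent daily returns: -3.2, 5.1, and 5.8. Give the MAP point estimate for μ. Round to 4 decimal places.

μ̂_MAP = 2.4670

n = 3; x̄ = ((-3.2) + 5.1 + 5.8)/3 = 7.7/3 = 77/30 ≈ 2.5667.
For a Normal prior and Normal likelihood with known variance, the posterior is Normal; its mode equals its mean, the precision-weighted average.
Prior precision 1/σ₀² = 1/25 = 0.04; data precision n/σ² = 3/16 = 0.1875.
μ̂ = (0.04·2 + 0.1875·(77/30)) / (0.04 + 0.1875) = 0.56125/0.2275 = 449/182 ≈ 2.4670.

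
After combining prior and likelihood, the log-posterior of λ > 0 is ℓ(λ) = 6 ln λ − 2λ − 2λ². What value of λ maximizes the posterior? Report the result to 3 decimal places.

λ̂_MAP = 1.000

ℓ'(λ) = 6/λ − 2 − 4λ. Setting this to zero and multiplying by λ: 4λ² + 2λ − 6 = 0.
λ = (−2 + √(2² + 4·4·6)) / (2·4) = (−2 + √100) / 8 = (−2 + 10)/8 = 1.
ℓ''(λ) = −6/λ² − 4 < 0, confirming a maximum.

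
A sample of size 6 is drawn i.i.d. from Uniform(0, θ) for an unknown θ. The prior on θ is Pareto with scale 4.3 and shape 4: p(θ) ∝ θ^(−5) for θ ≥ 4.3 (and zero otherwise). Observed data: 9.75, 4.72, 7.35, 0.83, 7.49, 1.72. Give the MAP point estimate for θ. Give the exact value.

The Uniform(0, θ) likelihood is θ^(−n) for θ ≥ max(xᵢ), zero otherwise. Here max(xᵢ) = 9.75.
Posterior ∝ θ^(−5) · θ^(−6) = θ^(−11) on θ ≥ max(4.3, 9.75) = 9.75.
This density is strictly decreasing in θ, so the posterior mode lies at the lower boundary of the support.

θ̂_MAP = 9.75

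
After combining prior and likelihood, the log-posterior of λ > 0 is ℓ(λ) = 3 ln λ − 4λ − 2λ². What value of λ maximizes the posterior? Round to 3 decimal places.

λ̂_MAP = 0.500

ℓ'(λ) = 3/λ − 4 − 4λ. Setting this to zero and multiplying by λ: 4λ² + 4λ − 3 = 0.
λ = (−4 + √(4² + 4·4·3)) / (2·4) = (−4 + √64) / 8 = (−4 + 8)/8 = 1/2.
ℓ''(λ) = −3/λ² − 4 < 0, confirming a maximum.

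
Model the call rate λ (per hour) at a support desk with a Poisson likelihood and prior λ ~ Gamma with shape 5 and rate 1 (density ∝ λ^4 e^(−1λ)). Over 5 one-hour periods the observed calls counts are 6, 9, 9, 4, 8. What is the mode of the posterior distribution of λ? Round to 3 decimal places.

λ̂_MAP = 6.667

Σxᵢ = 6+9+9+4+8 = 36, with n = 5.
Posterior ∝ λ^4e^(−1λ) · λ^36e^(−5λ) = λ^40e^(−6λ), i.e. Gamma(shape=41, rate=6).
The mode of a Gamma(a, b) with a ≥ 1 (shape–rate) is (a−1)/b = 40/6 ≈ 6.667.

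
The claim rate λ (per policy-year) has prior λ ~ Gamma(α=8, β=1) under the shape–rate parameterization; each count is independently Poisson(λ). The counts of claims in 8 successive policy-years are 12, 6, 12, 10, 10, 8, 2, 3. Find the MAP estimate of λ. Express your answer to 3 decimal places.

Σxᵢ = 12+6+12+10+10+8+2+3 = 63, with n = 8.
Posterior ∝ λ^7e^(−1λ) · λ^63e^(−8λ) = λ^70e^(−9λ), i.e. Gamma(shape=71, rate=9).
The mode of a Gamma(a, b) with a ≥ 1 (shape–rate) is (a−1)/b = 70/9 ≈ 7.778.

λ̂_MAP = 7.778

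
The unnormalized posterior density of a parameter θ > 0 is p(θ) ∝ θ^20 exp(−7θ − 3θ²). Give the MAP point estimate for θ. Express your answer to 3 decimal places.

ℓ'(θ) = 20/θ − 7 − 6θ. Setting this to zero and multiplying by θ: 6θ² + 7θ − 20 = 0.
θ = (−7 + √(7² + 4·6·20)) / (2·6) = (−7 + √529) / 12 = (−7 + 23)/12 = 4/3.
ℓ''(θ) = −20/θ² − 6 < 0, confirming a maximum.

θ̂_MAP = 1.333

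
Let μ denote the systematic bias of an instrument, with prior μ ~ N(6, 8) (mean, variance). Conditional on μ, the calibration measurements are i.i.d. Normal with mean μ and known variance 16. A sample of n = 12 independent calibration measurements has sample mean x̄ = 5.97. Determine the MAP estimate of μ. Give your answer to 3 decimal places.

μ̂_MAP = 5.974

n = 12, x̄ = 5.97.
For a Normal prior and Normal likelihood with known variance, the posterior is Normal; its mode equals its mean, the precision-weighted average.
Prior precision 1/σ₀² = 1/8 = 0.125; data precision n/σ² = 12/16 = 0.75.
μ̂ = (0.125·6 + 0.75·5.97) / (0.125 + 0.75) = 5.2275/0.875 = 2091/350 ≈ 5.974.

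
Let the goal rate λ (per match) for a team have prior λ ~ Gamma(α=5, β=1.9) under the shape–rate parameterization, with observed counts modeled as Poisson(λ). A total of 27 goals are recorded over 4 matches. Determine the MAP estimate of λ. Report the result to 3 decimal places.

λ̂_MAP = 5.254

Σxᵢ = 27, n = 4.
Posterior ∝ λ^4e^(−1.9λ) · λ^27e^(−4λ) = λ^31e^(−5.9λ), i.e. Gamma(shape=32, rate=5.9).
The mode of a Gamma(a, b) with a ≥ 1 (shape–rate) is (a−1)/b = 31/5.9 ≈ 5.254.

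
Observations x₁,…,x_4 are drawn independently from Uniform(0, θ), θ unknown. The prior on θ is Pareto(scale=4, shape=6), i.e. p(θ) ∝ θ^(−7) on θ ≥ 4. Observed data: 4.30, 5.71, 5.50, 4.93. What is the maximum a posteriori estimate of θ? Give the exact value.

The Uniform(0, θ) likelihood is θ^(−n) for θ ≥ max(xᵢ), zero otherwise. Here max(xᵢ) = 5.71.
Posterior ∝ θ^(−7) · θ^(−4) = θ^(−11) on θ ≥ max(4, 5.71) = 5.71.
This density is strictly decreasing in θ, so the posterior mode lies at the lower boundary of the support.

θ̂_MAP = 5.71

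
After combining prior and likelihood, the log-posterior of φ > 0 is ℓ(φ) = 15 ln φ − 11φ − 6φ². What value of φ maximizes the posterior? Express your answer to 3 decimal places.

φ̂_MAP = 0.750

ℓ'(φ) = 15/φ − 11 − 12φ. Setting this to zero and multiplying by φ: 12φ² + 11φ − 15 = 0.
φ = (−11 + √(11² + 4·12·15)) / (2·12) = (−11 + √841) / 24 = (−11 + 29)/24 = 3/4.
ℓ''(φ) = −15/φ² − 12 < 0, confirming a maximum.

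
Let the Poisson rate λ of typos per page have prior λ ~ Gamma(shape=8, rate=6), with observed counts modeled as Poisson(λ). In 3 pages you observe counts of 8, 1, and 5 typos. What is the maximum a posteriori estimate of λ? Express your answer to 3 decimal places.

Σxᵢ = 8+1+5 = 14, with n = 3.
Posterior ∝ λ^7e^(−6λ) · λ^14e^(−3λ) = λ^21e^(−9λ), i.e. Gamma(shape=22, rate=9).
The mode of a Gamma(a, b) with a ≥ 1 (shape–rate) is (a−1)/b = 21/9 ≈ 2.333.

λ̂_MAP = 2.333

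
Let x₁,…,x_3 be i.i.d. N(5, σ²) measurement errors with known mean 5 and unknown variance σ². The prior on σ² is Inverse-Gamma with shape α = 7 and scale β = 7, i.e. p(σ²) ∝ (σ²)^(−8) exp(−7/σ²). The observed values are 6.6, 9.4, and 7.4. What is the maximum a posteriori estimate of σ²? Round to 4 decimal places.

Sum of squared deviations about the known mean: SS = (6.6−5)² + (9.4−5)² + (7.4−5)² = 27.68.
The Normal likelihood contributes (σ²)^(−n/2) exp(−SS/(2σ²)), so the posterior is Inverse-Gamma(α + n/2, β + SS/2) = Inverse-Gamma(8.5, 20.84).
The mode of Inverse-Gamma(a, b) is b/(a+1) = 20.84/9.5 ≈ 2.1937.

σ̂²_MAP = 2.1937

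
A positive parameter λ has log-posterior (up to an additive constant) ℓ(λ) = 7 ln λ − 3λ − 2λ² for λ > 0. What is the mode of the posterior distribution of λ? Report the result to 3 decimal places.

ℓ'(λ) = 7/λ − 3 − 4λ. Setting this to zero and multiplying by λ: 4λ² + 3λ − 7 = 0.
λ = (−3 + √(3² + 4·4·7)) / (2·4) = (−3 + √121) / 8 = (−3 + 11)/8 = 1.
ℓ''(λ) = −7/λ² − 4 < 0, confirming a maximum.

λ̂_MAP = 1.000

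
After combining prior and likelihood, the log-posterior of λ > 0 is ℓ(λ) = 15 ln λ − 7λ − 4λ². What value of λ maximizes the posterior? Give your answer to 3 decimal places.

λ̂_MAP = 1.000

ℓ'(λ) = 15/λ − 7 − 8λ. Setting this to zero and multiplying by λ: 8λ² + 7λ − 15 = 0.
λ = (−7 + √(7² + 4·8·15)) / (2·8) = (−7 + √529) / 16 = (−7 + 23)/16 = 1.
ℓ''(λ) = −15/λ² − 8 < 0, confirming a maximum.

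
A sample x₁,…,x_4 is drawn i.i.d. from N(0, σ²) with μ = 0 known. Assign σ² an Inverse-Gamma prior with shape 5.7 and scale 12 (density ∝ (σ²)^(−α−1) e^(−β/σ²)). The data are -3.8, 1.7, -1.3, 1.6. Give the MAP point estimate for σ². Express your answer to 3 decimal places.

σ̂²_MAP = 2.620

Sum of squared deviations about the known mean: SS = (-3.8−0)² + (1.7−0)² + (-1.3−0)² + (1.6−0)² = 21.58.
The Normal likelihood contributes (σ²)^(−n/2) exp(−SS/(2σ²)), so the posterior is Inverse-Gamma(α + n/2, β + SS/2) = Inverse-Gamma(7.7, 22.79).
The mode of Inverse-Gamma(a, b) is b/(a+1) = 22.79/8.7 ≈ 2.620.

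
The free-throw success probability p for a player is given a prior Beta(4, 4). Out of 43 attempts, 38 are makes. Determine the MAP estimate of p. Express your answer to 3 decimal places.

Prior: Beta(4, 4).
Data: 38 successes in 43 trials. The binomial likelihood contributes p^38(1−p)^5, so the posterior is Beta(4+38, 4+5) = Beta(42, 9).
For Beta(a, b) with a, b > 1 the mode is (a−1)/(a+b−2) = 41/49 ≈ 0.837.

p̂_MAP = 0.837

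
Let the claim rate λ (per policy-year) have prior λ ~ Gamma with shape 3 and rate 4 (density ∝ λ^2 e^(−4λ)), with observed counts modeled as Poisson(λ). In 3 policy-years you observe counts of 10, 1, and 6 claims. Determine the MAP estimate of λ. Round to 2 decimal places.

Σxᵢ = 10+1+6 = 17, with n = 3.
Posterior ∝ λ^2e^(−4λ) · λ^17e^(−3λ) = λ^19e^(−7λ), i.e. Gamma(shape=20, rate=7).
The mode of a Gamma(a, b) with a ≥ 1 (shape–rate) is (a−1)/b = 19/7 ≈ 2.71.

λ̂_MAP = 2.71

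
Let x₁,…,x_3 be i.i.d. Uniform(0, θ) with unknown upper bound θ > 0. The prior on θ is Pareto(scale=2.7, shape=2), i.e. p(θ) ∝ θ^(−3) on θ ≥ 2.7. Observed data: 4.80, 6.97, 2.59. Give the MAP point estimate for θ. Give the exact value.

The Uniform(0, θ) likelihood is θ^(−n) for θ ≥ max(xᵢ), zero otherwise. Here max(xᵢ) = 6.97.
Posterior ∝ θ^(−3) · θ^(−3) = θ^(−6) on θ ≥ max(2.7, 6.97) = 6.97.
This density is strictly decreasing in θ, so the posterior mode lies at the lower boundary of the support.

θ̂_MAP = 6.97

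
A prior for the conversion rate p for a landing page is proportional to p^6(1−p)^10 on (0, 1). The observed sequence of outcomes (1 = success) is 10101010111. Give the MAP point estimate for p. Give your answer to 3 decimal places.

p̂_MAP = 0.481

The prior density ∝ p^6(1−p)^10 is the kernel of Beta(7, 11).
Data: 7 successes in 11 trials (from the sequence). The binomial likelihood contributes p^7(1−p)^4, so the posterior is Beta(7+7, 11+4) = Beta(14, 15).
For Beta(a, b) with a, b > 1 the mode is (a−1)/(a+b−2) = 13/27 ≈ 0.481.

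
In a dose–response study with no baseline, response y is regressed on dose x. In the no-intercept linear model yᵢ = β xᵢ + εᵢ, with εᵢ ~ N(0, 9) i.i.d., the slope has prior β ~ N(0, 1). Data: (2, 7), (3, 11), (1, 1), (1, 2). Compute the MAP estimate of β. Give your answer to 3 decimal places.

log p(β | y) = −Σ(yᵢ − βxᵢ)²/(2·9) − β²/(2·1) + const.
Setting the derivative to zero: Σxᵢ(yᵢ − βxᵢ)/9 − β/1 = 0, so β = Σxᵢyᵢ / (Σxᵢ² + σ²/τ²).
Σxᵢyᵢ = 2·7 + 3·11 + 1·1 + 1·2 = 50; Σxᵢ² = 15; σ²/τ² = 9.
β̂_MAP = 50 / (15 + 9) = 50/24 ≈ 2.083.

β̂_MAP = 2.083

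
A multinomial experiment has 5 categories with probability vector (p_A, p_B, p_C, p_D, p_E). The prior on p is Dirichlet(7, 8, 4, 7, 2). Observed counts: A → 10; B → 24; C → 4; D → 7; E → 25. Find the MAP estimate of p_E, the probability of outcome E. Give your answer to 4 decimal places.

The posterior is Dirichlet(αᵢ + nᵢ) = Dirichlet(17, 32, 8, 14, 27).
For a Dirichlet(a₁,…,a_K) with all aᵢ > 1, the mode has j-th component (aⱼ − 1)/(Σaᵢ − K).
Here Σaᵢ = 98 and K = 5, so p_E = (27 − 1)/(98 − 5) = 26/93 ≈ 0.2796.

MAP estimate of p_E = 0.2796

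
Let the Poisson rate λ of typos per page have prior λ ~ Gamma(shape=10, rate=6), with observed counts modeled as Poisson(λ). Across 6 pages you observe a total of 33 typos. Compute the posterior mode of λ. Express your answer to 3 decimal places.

λ̂_MAP = 3.500

Σxᵢ = 33, n = 6.
Posterior ∝ λ^9e^(−6λ) · λ^33e^(−6λ) = λ^42e^(−12λ), i.e. Gamma(shape=43, rate=12).
The mode of a Gamma(a, b) with a ≥ 1 (shape–rate) is (a−1)/b = 42/12 ≈ 3.500.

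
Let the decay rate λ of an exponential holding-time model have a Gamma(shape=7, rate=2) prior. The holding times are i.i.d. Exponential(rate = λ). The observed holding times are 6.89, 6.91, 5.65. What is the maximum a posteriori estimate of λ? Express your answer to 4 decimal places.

λ̂_MAP = 0.4196

The Exponential(rate=λ) likelihood is ∝ λ^n e^(−λΣtᵢ). Here n = 3 and Σtᵢ = 6.89 + 6.91 + 5.65 = 19.45.
Posterior ∝ λ^6e^(−2λ) · λ^3e^(−19.45λ) = λ^9e^(−21.45λ), i.e. Gamma(10, 21.45).
Mode = (a−1)/b = 9/21.45 ≈ 0.4196.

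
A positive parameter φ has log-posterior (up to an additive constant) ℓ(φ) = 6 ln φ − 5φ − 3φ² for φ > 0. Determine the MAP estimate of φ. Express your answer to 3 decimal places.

φ̂_MAP = 0.667

ℓ'(φ) = 6/φ − 5 − 6φ. Setting this to zero and multiplying by φ: 6φ² + 5φ − 6 = 0.
φ = (−5 + √(5² + 4·6·6)) / (2·6) = (−5 + √169) / 12 = (−5 + 13)/12 = 2/3.
ℓ''(φ) = −6/φ² − 6 < 0, confirming a maximum.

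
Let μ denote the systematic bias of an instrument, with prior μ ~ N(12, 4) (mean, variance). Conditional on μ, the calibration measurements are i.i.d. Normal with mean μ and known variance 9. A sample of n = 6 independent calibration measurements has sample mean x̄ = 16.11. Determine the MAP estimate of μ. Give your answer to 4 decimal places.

n = 6, x̄ = 16.11.
For a Normal prior and Normal likelihood with known variance, the posterior is Normal; its mode equals its mean, the precision-weighted average.
Prior precision 1/σ₀² = 1/4 = 0.25; data precision n/σ² = 6/9 = 2/3.
μ̂ = (0.25·12 + (2/3)·16.11) / (0.25 + 2/3) = 13.74/(11/12) = 4122/275 ≈ 14.9891.

μ̂_MAP = 14.9891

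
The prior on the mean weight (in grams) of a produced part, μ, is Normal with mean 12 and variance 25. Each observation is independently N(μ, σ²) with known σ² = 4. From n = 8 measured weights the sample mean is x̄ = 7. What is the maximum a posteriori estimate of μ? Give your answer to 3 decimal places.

μ̂_MAP = 7.098

n = 8, x̄ = 7.
For a Normal prior and Normal likelihood with known variance, the posterior is Normal; its mode equals its mean, the precision-weighted average.
Prior precision 1/σ₀² = 1/25 = 0.04; data precision n/σ² = 8/4 = 2.
μ̂ = (0.04·12 + 2·7) / (0.04 + 2) = 14.48/2.04 = 362/51 ≈ 7.098.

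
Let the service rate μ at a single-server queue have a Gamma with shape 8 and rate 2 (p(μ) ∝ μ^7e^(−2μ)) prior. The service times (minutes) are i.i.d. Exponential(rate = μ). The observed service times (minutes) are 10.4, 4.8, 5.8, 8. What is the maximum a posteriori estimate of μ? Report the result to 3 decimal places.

μ̂_MAP = 0.355

The Exponential(rate=μ) likelihood is ∝ μ^n e^(−μΣtᵢ). Here n = 4 and Σtᵢ = 10.4 + 4.8 + 5.8 + 8 = 29.
Posterior ∝ μ^7e^(−2μ) · μ^4e^(−29μ) = μ^11e^(−31μ), i.e. Gamma(12, 31).
Mode = (a−1)/b = 11/31 ≈ 0.355.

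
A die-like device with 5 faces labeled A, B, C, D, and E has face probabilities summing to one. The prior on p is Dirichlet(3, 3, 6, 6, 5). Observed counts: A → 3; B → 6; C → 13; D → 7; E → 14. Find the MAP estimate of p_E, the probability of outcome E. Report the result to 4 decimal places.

MAP estimate of p_E = 0.2951

The posterior is Dirichlet(αᵢ + nᵢ) = Dirichlet(6, 9, 19, 13, 19).
For a Dirichlet(a₁,…,a_K) with all aᵢ > 1, the mode has j-th component (aⱼ − 1)/(Σaᵢ − K).
Here Σaᵢ = 66 and K = 5, so p_E = (19 − 1)/(66 − 5) = 18/61 ≈ 0.2951.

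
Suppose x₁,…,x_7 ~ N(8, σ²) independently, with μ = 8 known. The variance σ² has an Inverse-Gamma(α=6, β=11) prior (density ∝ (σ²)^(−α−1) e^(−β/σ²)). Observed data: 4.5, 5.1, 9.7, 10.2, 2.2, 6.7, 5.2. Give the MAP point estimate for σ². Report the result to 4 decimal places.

σ̂²_MAP = 4.4552

Sum of squared deviations about the known mean: SS = (4.5−8)² + (5.1−8)² + (9.7−8)² + (10.2−8)² + (2.2−8)² + (6.7−8)² + (5.2−8)² = 71.56.
The Normal likelihood contributes (σ²)^(−n/2) exp(−SS/(2σ²)), so the posterior is Inverse-Gamma(α + n/2, β + SS/2) = Inverse-Gamma(9.5, 46.78).
The mode of Inverse-Gamma(a, b) is b/(a+1) = 46.78/10.5 ≈ 4.4552.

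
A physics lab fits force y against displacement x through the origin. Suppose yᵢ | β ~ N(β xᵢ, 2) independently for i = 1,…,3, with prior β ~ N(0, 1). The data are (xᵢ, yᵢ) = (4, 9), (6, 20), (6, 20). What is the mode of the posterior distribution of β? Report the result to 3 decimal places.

log p(β | y) = −Σ(yᵢ − βxᵢ)²/(2·2) − β²/(2·1) + const.
Setting the derivative to zero: Σxᵢ(yᵢ − βxᵢ)/2 − β/1 = 0, so β = Σxᵢyᵢ / (Σxᵢ² + σ²/τ²).
Σxᵢyᵢ = 4·9 + 6·20 + 6·20 = 276; Σxᵢ² = 88; σ²/τ² = 2.
β̂_MAP = 276 / (88 + 2) = 276/90 ≈ 3.067.

β̂_MAP = 3.067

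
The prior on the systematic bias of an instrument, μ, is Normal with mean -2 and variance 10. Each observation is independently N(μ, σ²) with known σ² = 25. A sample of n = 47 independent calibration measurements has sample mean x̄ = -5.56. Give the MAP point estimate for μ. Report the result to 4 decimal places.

n = 47, x̄ = -5.56.
For a Normal prior and Normal likelihood with known variance, the posterior is Normal; its mode equals its mean, the precision-weighted average.
Prior precision 1/σ₀² = 1/10 = 0.1; data precision n/σ² = 47/25 = 1.88.
μ̂ = (0.1·(-2) + 1.88·(-5.56)) / (0.1 + 1.88) = (-10.6528)/1.98 = -13316/2475 ≈ -5.3802.

μ̂_MAP = -5.3802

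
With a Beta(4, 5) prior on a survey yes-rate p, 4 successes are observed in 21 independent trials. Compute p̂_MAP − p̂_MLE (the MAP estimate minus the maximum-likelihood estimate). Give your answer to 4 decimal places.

MAP − MLE = 0.0595

Posterior is Beta(8, 22); MAP = (8−1)/(30−2) = 7/28 ≈ 0.25000.
MLE ignores the prior: p̂_MLE = k/n = 4/21 ≈ 0.19048.
Difference = 7/28 − 4/21 = 5/84 ≈ 0.0595.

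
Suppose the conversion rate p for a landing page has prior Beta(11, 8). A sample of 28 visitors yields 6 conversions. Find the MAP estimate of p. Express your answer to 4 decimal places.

Prior: Beta(11, 8).
Data: 6 successes in 28 trials. The binomial likelihood contributes p^6(1−p)^22, so the posterior is Beta(11+6, 8+22) = Beta(17, 30).
For Beta(a, b) with a, b > 1 the mode is (a−1)/(a+b−2) = 16/45 ≈ 0.3556.

p̂_MAP = 0.3556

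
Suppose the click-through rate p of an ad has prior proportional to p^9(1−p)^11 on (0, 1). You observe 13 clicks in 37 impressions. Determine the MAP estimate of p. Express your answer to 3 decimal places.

p̂_MAP = 0.386

The prior density ∝ p^9(1−p)^11 is the kernel of Beta(10, 12).
Data: 13 successes in 37 trials. The binomial likelihood contributes p^13(1−p)^24, so the posterior is Beta(10+13, 12+24) = Beta(23, 36).
For Beta(a, b) with a, b > 1 the mode is (a−1)/(a+b−2) = 22/57 ≈ 0.386.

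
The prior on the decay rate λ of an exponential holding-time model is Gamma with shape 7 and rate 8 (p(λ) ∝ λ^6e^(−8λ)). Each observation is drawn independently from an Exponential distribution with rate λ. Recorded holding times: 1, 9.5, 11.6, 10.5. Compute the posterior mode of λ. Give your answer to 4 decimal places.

The Exponential(rate=λ) likelihood is ∝ λ^n e^(−λΣtᵢ). Here n = 4 and Σtᵢ = 1 + 9.5 + 11.6 + 10.5 = 32.6.
Posterior ∝ λ^6e^(−8λ) · λ^4e^(−32.6λ) = λ^10e^(−40.6λ), i.e. Gamma(11, 40.6).
Mode = (a−1)/b = 10/40.6 ≈ 0.2463.

λ̂_MAP = 0.2463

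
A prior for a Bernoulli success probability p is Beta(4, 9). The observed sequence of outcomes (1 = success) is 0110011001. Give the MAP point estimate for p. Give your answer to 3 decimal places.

p̂_MAP = 0.381

Prior: Beta(4, 9).
Data: 5 successes in 10 trials (from the sequence). The binomial likelihood contributes p^5(1−p)^5, so the posterior is Beta(4+5, 9+5) = Beta(9, 14).
For Beta(a, b) with a, b > 1 the mode is (a−1)/(a+b−2) = 8/21 ≈ 0.381.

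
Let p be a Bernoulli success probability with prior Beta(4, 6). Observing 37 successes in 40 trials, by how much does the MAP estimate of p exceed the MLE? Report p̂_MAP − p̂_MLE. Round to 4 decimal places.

Posterior is Beta(41, 9); MAP = (41−1)/(50−2) = 40/48 ≈ 0.83333.
MLE ignores the prior: p̂_MLE = k/n = 37/40 ≈ 0.92500.
Difference = 40/48 − 37/40 = -11/120 ≈ -0.0917.

MAP − MLE = -0.0917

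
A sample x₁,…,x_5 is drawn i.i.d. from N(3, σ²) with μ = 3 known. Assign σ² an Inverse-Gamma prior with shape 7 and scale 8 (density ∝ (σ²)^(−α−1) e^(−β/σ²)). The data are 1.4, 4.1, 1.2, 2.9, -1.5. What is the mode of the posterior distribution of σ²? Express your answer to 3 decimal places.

Sum of squared deviations about the known mean: SS = (1.4−3)² + (4.1−3)² + (1.2−3)² + (2.9−3)² + (-1.5−3)² = 27.27.
The Normal likelihood contributes (σ²)^(−n/2) exp(−SS/(2σ²)), so the posterior is Inverse-Gamma(α + n/2, β + SS/2) = Inverse-Gamma(9.5, 21.635).
The mode of Inverse-Gamma(a, b) is b/(a+1) = 21.635/10.5 ≈ 2.060.

σ̂²_MAP = 2.060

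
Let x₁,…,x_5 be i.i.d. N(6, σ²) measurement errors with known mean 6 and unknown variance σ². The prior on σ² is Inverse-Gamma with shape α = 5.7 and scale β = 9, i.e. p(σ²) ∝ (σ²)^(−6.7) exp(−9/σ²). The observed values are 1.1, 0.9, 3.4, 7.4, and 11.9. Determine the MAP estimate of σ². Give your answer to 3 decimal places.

Sum of squared deviations about the known mean: SS = (1.1−6)² + (0.9−6)² + (3.4−6)² + (7.4−6)² + (11.9−6)² = 93.55.
The Normal likelihood contributes (σ²)^(−n/2) exp(−SS/(2σ²)), so the posterior is Inverse-Gamma(α + n/2, β + SS/2) = Inverse-Gamma(8.2, 55.775).
The mode of Inverse-Gamma(a, b) is b/(a+1) = 55.775/9.2 ≈ 6.063.

σ̂²_MAP = 6.063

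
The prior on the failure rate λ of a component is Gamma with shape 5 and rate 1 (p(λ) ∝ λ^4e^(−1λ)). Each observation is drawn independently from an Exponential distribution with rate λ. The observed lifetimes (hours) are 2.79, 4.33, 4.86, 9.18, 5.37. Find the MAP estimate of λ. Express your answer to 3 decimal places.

λ̂_MAP = 0.327

The Exponential(rate=λ) likelihood is ∝ λ^n e^(−λΣtᵢ). Here n = 5 and Σtᵢ = 2.79 + 4.33 + 4.86 + 9.18 + 5.37 = 26.53.
Posterior ∝ λ^4e^(−1λ) · λ^5e^(−26.53λ) = λ^9e^(−27.53λ), i.e. Gamma(10, 27.53).
Mode = (a−1)/b = 9/27.53 ≈ 0.327.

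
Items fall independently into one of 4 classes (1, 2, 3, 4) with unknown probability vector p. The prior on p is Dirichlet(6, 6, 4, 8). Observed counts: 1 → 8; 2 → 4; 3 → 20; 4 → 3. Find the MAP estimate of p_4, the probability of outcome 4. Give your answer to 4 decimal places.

The posterior is Dirichlet(αᵢ + nᵢ) = Dirichlet(14, 10, 24, 11).
For a Dirichlet(a₁,…,a_K) with all aᵢ > 1, the mode has j-th component (aⱼ − 1)/(Σaᵢ − K).
Here Σaᵢ = 59 and K = 4, so p_4 = (11 − 1)/(59 − 4) = 10/55 ≈ 0.1818.

MAP estimate: 0.1818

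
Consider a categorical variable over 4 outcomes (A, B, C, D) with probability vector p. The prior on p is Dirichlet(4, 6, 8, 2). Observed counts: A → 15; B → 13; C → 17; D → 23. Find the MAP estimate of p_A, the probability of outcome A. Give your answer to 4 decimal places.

The posterior is Dirichlet(αᵢ + nᵢ) = Dirichlet(19, 19, 25, 25).
For a Dirichlet(a₁,…,a_K) with all aᵢ > 1, the mode has j-th component (aⱼ − 1)/(Σaᵢ − K).
Here Σaᵢ = 88 and K = 4, so p_A = (19 − 1)/(88 − 4) = 18/84 ≈ 0.2143.

MAP estimate of p_A = 0.2143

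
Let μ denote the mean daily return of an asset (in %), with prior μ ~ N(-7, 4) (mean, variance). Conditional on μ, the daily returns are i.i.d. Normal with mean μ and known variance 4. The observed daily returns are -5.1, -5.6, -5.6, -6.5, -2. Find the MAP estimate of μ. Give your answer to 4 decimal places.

μ̂_MAP = -5.3000

n = 5; x̄ = ((-5.1) + (-5.6) + (-5.6) + (-6.5) + (-2))/5 = -24.8/5 = -4.96.
For a Normal prior and Normal likelihood with known variance, the posterior is Normal; its mode equals its mean, the precision-weighted average.
Prior precision 1/σ₀² = 1/4 = 0.25; data precision n/σ² = 5/4 = 1.25.
μ̂ = (0.25·(-7) + 1.25·(-4.96)) / (0.25 + 1.25) = (-7.95)/1.5 = -5.3000.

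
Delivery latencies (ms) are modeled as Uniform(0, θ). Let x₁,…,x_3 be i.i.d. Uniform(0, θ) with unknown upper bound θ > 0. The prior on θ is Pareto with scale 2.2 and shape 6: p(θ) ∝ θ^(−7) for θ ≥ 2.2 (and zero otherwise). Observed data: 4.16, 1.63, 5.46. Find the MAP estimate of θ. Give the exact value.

The Uniform(0, θ) likelihood is θ^(−n) for θ ≥ max(xᵢ), zero otherwise. Here max(xᵢ) = 5.46.
Posterior ∝ θ^(−7) · θ^(−3) = θ^(−10) on θ ≥ max(2.2, 5.46) = 5.46.
This density is strictly decreasing in θ, so the posterior mode lies at the lower boundary of the support.

θ̂_MAP = 5.46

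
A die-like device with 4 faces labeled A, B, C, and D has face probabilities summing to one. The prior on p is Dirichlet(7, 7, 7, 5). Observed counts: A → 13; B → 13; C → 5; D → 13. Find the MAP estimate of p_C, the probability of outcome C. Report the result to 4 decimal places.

MAP estimate of p_C = 0.1667

The posterior is Dirichlet(αᵢ + nᵢ) = Dirichlet(20, 20, 12, 18).
For a Dirichlet(a₁,…,a_K) with all aᵢ > 1, the mode has j-th component (aⱼ − 1)/(Σaᵢ − K).
Here Σaᵢ = 70 and K = 4, so p_C = (12 − 1)/(70 − 4) = 11/66 ≈ 0.1667.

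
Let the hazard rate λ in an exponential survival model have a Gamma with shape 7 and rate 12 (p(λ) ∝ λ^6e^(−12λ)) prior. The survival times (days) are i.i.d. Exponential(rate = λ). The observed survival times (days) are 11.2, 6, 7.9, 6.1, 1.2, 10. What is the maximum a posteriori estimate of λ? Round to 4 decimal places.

λ̂_MAP = 0.2206

The Exponential(rate=λ) likelihood is ∝ λ^n e^(−λΣtᵢ). Here n = 6 and Σtᵢ = 11.2 + 6 + 7.9 + 6.1 + 1.2 + 10 = 42.4.
Posterior ∝ λ^6e^(−12λ) · λ^6e^(−42.4λ) = λ^12e^(−54.4λ), i.e. Gamma(13, 54.4).
Mode = (a−1)/b = 12/54.4 ≈ 0.2206.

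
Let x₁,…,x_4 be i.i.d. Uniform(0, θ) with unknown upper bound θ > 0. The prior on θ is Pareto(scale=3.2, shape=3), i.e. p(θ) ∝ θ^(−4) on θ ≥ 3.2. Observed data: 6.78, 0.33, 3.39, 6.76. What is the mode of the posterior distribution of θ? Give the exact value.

The Uniform(0, θ) likelihood is θ^(−n) for θ ≥ max(xᵢ), zero otherwise. Here max(xᵢ) = 6.78.
Posterior ∝ θ^(−4) · θ^(−4) = θ^(−8) on θ ≥ max(3.2, 6.78) = 6.78.
This density is strictly decreasing in θ, so the posterior mode lies at the lower boundary of the support.

θ̂_MAP = 6.78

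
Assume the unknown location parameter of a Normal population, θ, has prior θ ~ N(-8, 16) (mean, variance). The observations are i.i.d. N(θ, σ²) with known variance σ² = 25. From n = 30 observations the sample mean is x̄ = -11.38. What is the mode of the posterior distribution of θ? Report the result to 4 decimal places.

n = 30, x̄ = -11.38.
For a Normal prior and Normal likelihood with known variance, the posterior is Normal; its mode equals its mean, the precision-weighted average.
Prior precision 1/σ₀² = 1/16 = 0.0625; data precision n/σ² = 30/25 = 1.2.
θ̂ = (0.0625·(-8) + 1.2·(-11.38)) / (0.0625 + 1.2) = (-14.156)/1.2625 = -28312/2525 ≈ -11.2127.

θ̂_MAP = -11.2127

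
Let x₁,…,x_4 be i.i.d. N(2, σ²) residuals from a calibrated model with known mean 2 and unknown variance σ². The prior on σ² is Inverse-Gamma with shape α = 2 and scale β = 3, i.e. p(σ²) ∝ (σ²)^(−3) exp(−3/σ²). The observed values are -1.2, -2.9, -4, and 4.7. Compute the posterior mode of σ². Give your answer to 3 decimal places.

Sum of squared deviations about the known mean: SS = (-1.2−2)² + (-2.9−2)² + (-4−2)² + (4.7−2)² = 77.54.
The Normal likelihood contributes (σ²)^(−n/2) exp(−SS/(2σ²)), so the posterior is Inverse-Gamma(α + n/2, β + SS/2) = Inverse-Gamma(4, 41.77).
The mode of Inverse-Gamma(a, b) is b/(a+1) = 41.77/5 ≈ 8.354.

σ̂²_MAP = 8.354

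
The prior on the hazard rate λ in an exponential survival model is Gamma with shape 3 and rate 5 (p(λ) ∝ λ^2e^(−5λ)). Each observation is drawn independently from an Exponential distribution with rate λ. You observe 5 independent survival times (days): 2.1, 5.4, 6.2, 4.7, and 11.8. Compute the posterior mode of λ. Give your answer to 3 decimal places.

The Exponential(rate=λ) likelihood is ∝ λ^n e^(−λΣtᵢ). Here n = 5 and Σtᵢ = 2.1 + 5.4 + 6.2 + 4.7 + 11.8 = 30.2.
Posterior ∝ λ^2e^(−5λ) · λ^5e^(−30.2λ) = λ^7e^(−35.2λ), i.e. Gamma(8, 35.2).
Mode = (a−1)/b = 7/35.2 ≈ 0.199.

λ̂_MAP = 0.199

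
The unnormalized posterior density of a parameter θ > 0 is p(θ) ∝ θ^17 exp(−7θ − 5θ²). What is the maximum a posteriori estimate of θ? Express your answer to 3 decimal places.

ℓ'(θ) = 17/θ − 7 − 10θ. Setting this to zero and multiplying by θ: 10θ² + 7θ − 17 = 0.
θ = (−7 + √(7² + 4·10·17)) / (2·10) = (−7 + √729) / 20 = (−7 + 27)/20 = 1.
ℓ''(θ) = −17/θ² − 10 < 0, confirming a maximum.

θ̂_MAP = 1.000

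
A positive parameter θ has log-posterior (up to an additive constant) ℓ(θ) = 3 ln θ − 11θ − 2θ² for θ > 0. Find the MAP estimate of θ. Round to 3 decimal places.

θ̂_MAP = 0.250

ℓ'(θ) = 3/θ − 11 − 4θ. Setting this to zero and multiplying by θ: 4θ² + 11θ − 3 = 0.
θ = (−11 + √(11² + 4·4·3)) / (2·4) = (−11 + √169) / 8 = (−11 + 13)/8 = 1/4.
ℓ''(θ) = −3/θ² − 4 < 0, confirming a maximum.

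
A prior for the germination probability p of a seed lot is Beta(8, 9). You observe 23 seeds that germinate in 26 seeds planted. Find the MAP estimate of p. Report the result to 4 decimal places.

p̂_MAP = 0.7317

Prior: Beta(8, 9).
Data: 23 successes in 26 trials. The binomial likelihood contributes p^23(1−p)^3, so the posterior is Beta(8+23, 9+3) = Beta(31, 12).
For Beta(a, b) with a, b > 1 the mode is (a−1)/(a+b−2) = 30/41 ≈ 0.7317.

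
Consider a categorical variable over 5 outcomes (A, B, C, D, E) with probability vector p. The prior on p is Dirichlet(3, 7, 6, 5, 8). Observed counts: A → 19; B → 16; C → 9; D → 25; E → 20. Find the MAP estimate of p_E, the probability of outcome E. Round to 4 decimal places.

MAP estimate of p_E = 0.2389

The posterior is Dirichlet(αᵢ + nᵢ) = Dirichlet(22, 23, 15, 30, 28).
For a Dirichlet(a₁,…,a_K) with all aᵢ > 1, the mode has j-th component (aⱼ − 1)/(Σaᵢ − K).
Here Σaᵢ = 118 and K = 5, so p_E = (28 − 1)/(118 − 5) = 27/113 ≈ 0.2389.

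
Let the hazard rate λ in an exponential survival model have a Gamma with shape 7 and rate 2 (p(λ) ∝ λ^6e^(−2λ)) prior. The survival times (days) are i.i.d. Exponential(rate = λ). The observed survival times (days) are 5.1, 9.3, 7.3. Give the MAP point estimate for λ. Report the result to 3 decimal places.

The Exponential(rate=λ) likelihood is ∝ λ^n e^(−λΣtᵢ). Here n = 3 and Σtᵢ = 5.1 + 9.3 + 7.3 = 21.7.
Posterior ∝ λ^6e^(−2λ) · λ^3e^(−21.7λ) = λ^9e^(−23.7λ), i.e. Gamma(10, 23.7).
Mode = (a−1)/b = 9/23.7 ≈ 0.380.

λ̂_MAP = 0.380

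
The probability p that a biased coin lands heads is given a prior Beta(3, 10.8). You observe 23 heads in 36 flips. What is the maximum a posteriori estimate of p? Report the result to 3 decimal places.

Prior: Beta(3, 10.8).
Data: 23 successes in 36 trials. The binomial likelihood contributes p^23(1−p)^13, so the posterior is Beta(3+23, 10.8+13) = Beta(26, 23.8).
For Beta(a, b) with a, b > 1 the mode is (a−1)/(a+b−2) = 25/47.8 ≈ 0.523.

p̂_MAP = 0.523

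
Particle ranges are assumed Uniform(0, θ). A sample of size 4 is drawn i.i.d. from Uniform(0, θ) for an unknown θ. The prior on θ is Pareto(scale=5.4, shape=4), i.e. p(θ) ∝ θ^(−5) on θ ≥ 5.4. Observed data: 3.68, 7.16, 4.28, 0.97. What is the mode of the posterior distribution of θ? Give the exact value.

θ̂_MAP = 7.16

The Uniform(0, θ) likelihood is θ^(−n) for θ ≥ max(xᵢ), zero otherwise. Here max(xᵢ) = 7.16.
Posterior ∝ θ^(−5) · θ^(−4) = θ^(−9) on θ ≥ max(5.4, 7.16) = 7.16.
This density is strictly decreasing in θ, so the posterior mode lies at the lower boundary of the support.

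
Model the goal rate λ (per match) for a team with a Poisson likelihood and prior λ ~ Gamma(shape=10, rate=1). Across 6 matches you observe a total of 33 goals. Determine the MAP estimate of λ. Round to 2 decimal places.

λ̂_MAP = 6.00

Σxᵢ = 33, n = 6.
Posterior ∝ λ^9e^(−1λ) · λ^33e^(−6λ) = λ^42e^(−7λ), i.e. Gamma(shape=43, rate=7).
The mode of a Gamma(a, b) with a ≥ 1 (shape–rate) is (a−1)/b = 42/7 ≈ 6.00.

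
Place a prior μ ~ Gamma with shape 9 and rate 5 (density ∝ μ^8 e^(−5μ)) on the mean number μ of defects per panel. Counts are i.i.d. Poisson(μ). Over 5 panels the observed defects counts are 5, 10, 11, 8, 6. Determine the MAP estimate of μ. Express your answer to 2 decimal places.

Σxᵢ = 5+10+11+8+6 = 40, with n = 5.
Posterior ∝ μ^8e^(−5μ) · μ^40e^(−5μ) = μ^48e^(−10μ), i.e. Gamma(shape=49, rate=10).
The mode of a Gamma(a, b) with a ≥ 1 (shape–rate) is (a−1)/b = 48/10 ≈ 4.80.

μ̂_MAP = 4.80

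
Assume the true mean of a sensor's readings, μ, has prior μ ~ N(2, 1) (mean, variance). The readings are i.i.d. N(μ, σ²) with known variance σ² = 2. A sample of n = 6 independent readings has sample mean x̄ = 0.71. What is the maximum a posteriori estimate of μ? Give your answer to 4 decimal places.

μ̂_MAP = 1.0325

n = 6, x̄ = 0.71.
For a Normal prior and Normal likelihood with known variance, the posterior is Normal; its mode equals its mean, the precision-weighted average.
Prior precision 1/σ₀² = 1/1 = 1; data precision n/σ² = 6/2 = 3.
μ̂ = (1·2 + 3·0.71) / (1 + 3) = 4.13/4 = 1.0325.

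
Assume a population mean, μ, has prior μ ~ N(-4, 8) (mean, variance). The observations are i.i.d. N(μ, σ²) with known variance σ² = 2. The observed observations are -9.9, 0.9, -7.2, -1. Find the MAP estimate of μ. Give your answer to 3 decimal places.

n = 4; x̄ = ((-9.9) + 0.9 + (-7.2) + (-1))/4 = -17.2/4 = -4.3.
For a Normal prior and Normal likelihood with known variance, the posterior is Normal; its mode equals its mean, the precision-weighted average.
Prior precision 1/σ₀² = 1/8 = 0.125; data precision n/σ² = 4/2 = 2.
μ̂ = (0.125·(-4) + 2·(-4.3)) / (0.125 + 2) = (-9.1)/2.125 = -364/85 ≈ -4.282.

μ̂_MAP = -4.282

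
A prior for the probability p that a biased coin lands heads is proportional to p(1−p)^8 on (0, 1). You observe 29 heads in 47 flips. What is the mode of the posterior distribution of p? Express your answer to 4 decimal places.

p̂_MAP = 0.5357

The prior density ∝ p(1−p)^8 is the kernel of Beta(2, 9).
Data: 29 successes in 47 trials. The binomial likelihood contributes p^29(1−p)^18, so the posterior is Beta(2+29, 9+18) = Beta(31, 27).
For Beta(a, b) with a, b > 1 the mode is (a−1)/(a+b−2) = 30/56 ≈ 0.5357.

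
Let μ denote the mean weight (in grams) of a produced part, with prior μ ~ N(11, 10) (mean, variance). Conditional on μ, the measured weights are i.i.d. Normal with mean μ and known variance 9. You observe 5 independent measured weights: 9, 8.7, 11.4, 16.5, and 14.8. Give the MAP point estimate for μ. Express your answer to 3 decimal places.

μ̂_MAP = 11.915

n = 5; x̄ = (9 + 8.7 + 11.4 + 16.5 + 14.8)/5 = 60.4/5 = 12.08.
For a Normal prior and Normal likelihood with known variance, the posterior is Normal; its mode equals its mean, the precision-weighted average.
Prior precision 1/σ₀² = 1/10 = 0.1; data precision n/σ² = 5/9.
μ̂ = (0.1·11 + (5/9)·12.08) / (0.1 + 5/9) = (703/90)/(59/90) = 703/59 ≈ 11.915.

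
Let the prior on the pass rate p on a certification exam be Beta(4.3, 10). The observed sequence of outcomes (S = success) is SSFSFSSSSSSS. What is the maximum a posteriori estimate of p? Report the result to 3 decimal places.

Prior: Beta(4.3, 10).
Data: 10 successes in 12 trials (from the sequence). The binomial likelihood contributes p^10(1−p)^2, so the posterior is Beta(4.3+10, 10+2) = Beta(14.3, 12).
For Beta(a, b) with a, b > 1 the mode is (a−1)/(a+b−2) = 13.3/24.3 ≈ 0.547.

p̂_MAP = 0.547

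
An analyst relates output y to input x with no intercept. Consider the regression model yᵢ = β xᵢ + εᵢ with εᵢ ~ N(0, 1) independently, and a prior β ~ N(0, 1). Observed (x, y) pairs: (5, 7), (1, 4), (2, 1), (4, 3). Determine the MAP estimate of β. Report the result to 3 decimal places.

β̂_MAP = 1.128

log p(β | y) = −Σ(yᵢ − βxᵢ)²/(2·1) − β²/(2·1) + const.
Setting the derivative to zero: Σxᵢ(yᵢ − βxᵢ)/1 − β/1 = 0, so β = Σxᵢyᵢ / (Σxᵢ² + σ²/τ²).
Σxᵢyᵢ = 5·7 + 1·4 + 2·1 + 4·3 = 53; Σxᵢ² = 46; σ²/τ² = 1.
β̂_MAP = 53 / (46 + 1) = 53/47 ≈ 1.128.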